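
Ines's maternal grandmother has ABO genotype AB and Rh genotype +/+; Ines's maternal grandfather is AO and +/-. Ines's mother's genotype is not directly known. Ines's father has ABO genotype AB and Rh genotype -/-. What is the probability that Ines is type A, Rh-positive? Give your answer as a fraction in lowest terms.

9/32

Ines's mother's ABO genotype from AB × AO: 1/4 AA, 1/4 AB, 1/4 AO, 1/4 BO.
Crossing each possibility with the father AB and summing P(type A): 1/4·1/2 + 1/4·1/4 + 1/4·1/2 + 1/4·1/4 = 3/8.
Similarly for Rh via the mother's Rh distribution: P(Rh+) = 3/4.
Independent loci: 3/8 × 3/4 = 9/32.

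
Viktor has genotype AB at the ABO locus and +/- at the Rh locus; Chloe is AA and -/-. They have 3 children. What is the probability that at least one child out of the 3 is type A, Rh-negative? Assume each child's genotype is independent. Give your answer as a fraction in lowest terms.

ABO cross AB × AA → 1/2 A, 1/2 AB.
Rh cross +/- × -/- → 1/2 Rh+, 1/2 Rh-; so P(type A, Rh-negative) = 1/2 × 1/2 = 1/4 per child.
P(none) = (3/4)^3 = 27/64; P(at least one) = 1 − 27/64 = 37/64.

37/64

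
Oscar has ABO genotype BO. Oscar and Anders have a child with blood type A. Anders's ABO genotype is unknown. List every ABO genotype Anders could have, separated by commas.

AA, AB, AO

For each candidate genotype of Anders, check whether crossing it with BO can produce every observed child phenotype.
  AA → possible child types {A, AB} ✓
  AB → possible child types {A, B, AB} ✓
  AO → possible child types {O, A, B, AB} ✓
  BB → possible child types {B} ✗
  BO → possible child types {O, B} ✗
  OO → possible child types {O, B} ✗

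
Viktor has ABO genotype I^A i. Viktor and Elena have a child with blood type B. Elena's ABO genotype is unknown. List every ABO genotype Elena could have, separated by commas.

I^A I^B, I^B I^B, I^B i

For each candidate genotype of Elena, check whether crossing it with I^A i can produce every observed child phenotype.
  I^A I^A → possible child types {A} ✗
  I^A I^B → possible child types {A, B, AB} ✓
  I^A i → possible child types {O, A} ✗
  I^B I^B → possible child types {B, AB} ✓
  I^B i → possible child types {O, A, B, AB} ✓
  i i → possible child types {O, A} ✗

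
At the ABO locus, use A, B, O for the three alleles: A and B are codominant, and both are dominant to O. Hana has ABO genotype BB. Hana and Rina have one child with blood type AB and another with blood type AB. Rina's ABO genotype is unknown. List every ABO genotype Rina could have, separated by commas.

AA, AB, AO

For each candidate genotype of Rina, check whether crossing it with BB can produce every observed child phenotype.
  AA → possible child types {AB} ✓
  AB → possible child types {B, AB} ✓
  AO → possible child types {B, AB} ✓
  BB → possible child types {B} ✗
  BO → possible child types {B} ✗
  OO → possible child types {B} ✗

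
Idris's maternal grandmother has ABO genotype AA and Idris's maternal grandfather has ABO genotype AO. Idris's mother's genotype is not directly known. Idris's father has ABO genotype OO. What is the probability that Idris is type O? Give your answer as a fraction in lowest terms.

Idris's mother's ABO genotype from AA × AO: 1/2 AA, 1/2 AO.
Crossing each possibility with the father OO and summing P(type O): 1/2·0 + 1/2·1/2 = 1/4.

1/4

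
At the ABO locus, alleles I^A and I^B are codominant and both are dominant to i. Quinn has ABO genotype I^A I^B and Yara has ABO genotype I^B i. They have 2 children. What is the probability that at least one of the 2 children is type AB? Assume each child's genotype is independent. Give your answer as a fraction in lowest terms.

ABO cross I^A I^B × I^B i → 1/4 A, 1/2 B, 1/4 AB.
So P(type AB) = 1/4 per child.
P(none) = (3/4)^2 = 9/16; P(at least one) = 1 − 9/16 = 7/16.

7/16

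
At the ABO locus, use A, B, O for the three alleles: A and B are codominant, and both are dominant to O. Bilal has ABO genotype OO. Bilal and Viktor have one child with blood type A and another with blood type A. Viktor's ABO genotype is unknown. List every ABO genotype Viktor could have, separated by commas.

For each candidate genotype of Viktor, check whether crossing it with OO can produce every observed child phenotype.
  AA → possible child types {A} ✓
  AB → possible child types {A, B} ✓
  AO → possible child types {O, A} ✓
  BB → possible child types {B} ✗
  BO → possible child types {O, B} ✗
  OO → possible child types {O} ✗

AA, AB, AO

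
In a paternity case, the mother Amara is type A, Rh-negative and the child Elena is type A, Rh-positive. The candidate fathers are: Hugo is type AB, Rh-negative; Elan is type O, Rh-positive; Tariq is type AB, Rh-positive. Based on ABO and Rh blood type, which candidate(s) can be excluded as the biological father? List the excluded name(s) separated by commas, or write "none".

A candidate is excluded only if no genotype consistent with his phenotype could produce a type A, Rh-positive child with a type A, Rh-negative mother.
Hugo (type AB, Rh-): no genotype consistent with that phenotype can produce a type-A Rh+ child with a type-A mother.

Hugo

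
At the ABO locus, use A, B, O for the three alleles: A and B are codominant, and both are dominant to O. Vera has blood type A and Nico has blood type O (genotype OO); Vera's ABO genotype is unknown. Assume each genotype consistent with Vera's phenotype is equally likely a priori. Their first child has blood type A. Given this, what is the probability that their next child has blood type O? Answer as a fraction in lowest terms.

Possible genotypes: Vera ∈ {AA, AO}; Nico ∈ {OO}.
Weight each parental genotype pair by prior × P(type-A child):
  AA × OO: posterior weight 2/3; P(next child type O) = 0.
  AO × OO: posterior weight 1/3; P(next child type O) = 1/2.
Weighted sum = 1/6.

1/6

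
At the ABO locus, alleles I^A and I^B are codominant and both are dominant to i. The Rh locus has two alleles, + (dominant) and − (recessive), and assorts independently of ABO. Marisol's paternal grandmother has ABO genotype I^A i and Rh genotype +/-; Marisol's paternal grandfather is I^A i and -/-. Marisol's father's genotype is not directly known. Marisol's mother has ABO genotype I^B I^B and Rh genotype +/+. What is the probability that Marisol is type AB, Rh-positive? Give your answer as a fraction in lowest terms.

1/2

Marisol's father's ABO genotype from I^A i × I^A i: 1/4 I^A I^A, 1/2 I^A i, 1/4 i i.
Crossing each possibility with the mother I^B I^B and summing P(type AB): 1/4·1 + 1/2·1/2 + 1/4·0 = 1/2.
Similarly for Rh via the father's Rh distribution: P(Rh+) = 1.
Independent loci: 1/2 × 1 = 1/2.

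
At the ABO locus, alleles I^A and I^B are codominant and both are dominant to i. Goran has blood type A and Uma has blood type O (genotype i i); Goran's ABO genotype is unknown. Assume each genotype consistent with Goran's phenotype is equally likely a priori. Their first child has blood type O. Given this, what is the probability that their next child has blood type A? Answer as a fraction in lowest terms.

1/2

Possible genotypes: Goran ∈ {I^A I^A, I^A i}; Uma ∈ {i i}.
Weight each parental genotype pair by prior × P(type-O child):
  I^A i × i i: posterior weight 1; P(next child type A) = 1/2.
Weighted sum = 1/2.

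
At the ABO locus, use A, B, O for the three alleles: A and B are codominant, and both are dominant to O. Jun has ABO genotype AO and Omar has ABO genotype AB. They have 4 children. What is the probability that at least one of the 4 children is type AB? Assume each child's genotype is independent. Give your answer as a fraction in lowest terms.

ABO cross AO × AB → 1/2 A, 1/4 B, 1/4 AB.
So P(type AB) = 1/4 per child.
P(none) = (3/4)^4 = 81/256; P(at least one) = 1 − 81/256 = 175/256.

175/256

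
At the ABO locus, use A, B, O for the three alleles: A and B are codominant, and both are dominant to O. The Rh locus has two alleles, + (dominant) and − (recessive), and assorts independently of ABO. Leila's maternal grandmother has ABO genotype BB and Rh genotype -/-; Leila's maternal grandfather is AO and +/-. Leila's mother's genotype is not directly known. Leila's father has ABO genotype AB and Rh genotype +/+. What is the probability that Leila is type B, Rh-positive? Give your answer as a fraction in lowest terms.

3/8

Leila's mother's ABO genotype from BB × AO: 1/2 AB, 1/2 BO.
Crossing each possibility with the father AB and summing P(type B): 1/2·1/4 + 1/2·1/2 = 3/8.
Similarly for Rh via the mother's Rh distribution: P(Rh+) = 1.
Independent loci: 3/8 × 1 = 3/8.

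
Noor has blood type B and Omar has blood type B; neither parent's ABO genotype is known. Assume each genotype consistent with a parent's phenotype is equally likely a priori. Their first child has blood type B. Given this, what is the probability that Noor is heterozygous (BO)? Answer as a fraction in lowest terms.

Possible genotypes: Noor ∈ {BB, BO}; Omar ∈ {BB, BO}.
Weight each parental genotype pair by prior × P(type-B child):
  BB × BB: posterior weight 4/15.
  BB × BO: posterior weight 4/15.
  BO × BB: posterior weight 4/15.
  BO × BO: posterior weight 1/5.
Sum the posterior weight over pairs where Noor is BO: 7/15.

7/15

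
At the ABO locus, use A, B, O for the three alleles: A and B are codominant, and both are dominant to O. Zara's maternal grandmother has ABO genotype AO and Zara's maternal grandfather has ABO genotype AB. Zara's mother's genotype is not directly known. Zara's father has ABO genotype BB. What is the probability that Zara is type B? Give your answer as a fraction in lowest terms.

Zara's mother's ABO genotype from AO × AB: 1/4 AA, 1/4 AB, 1/4 AO, 1/4 BO.
Crossing each possibility with the father BB and summing P(type B): 1/4·0 + 1/4·1/2 + 1/4·1/2 + 1/4·1 = 1/2.

1/2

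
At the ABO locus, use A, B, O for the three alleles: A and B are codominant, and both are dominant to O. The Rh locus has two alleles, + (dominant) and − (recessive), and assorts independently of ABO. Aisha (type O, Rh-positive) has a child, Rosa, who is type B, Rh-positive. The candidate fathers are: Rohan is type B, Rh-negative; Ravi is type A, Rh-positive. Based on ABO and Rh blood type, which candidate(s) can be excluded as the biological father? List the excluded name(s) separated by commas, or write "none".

A candidate is excluded only if no genotype consistent with his phenotype could produce a type B, Rh-positive child with a type O, Rh-positive mother.
Ravi (type A, Rh+): no genotype consistent with that phenotype can produce a type-B Rh+ child with a type-O mother.

Ravi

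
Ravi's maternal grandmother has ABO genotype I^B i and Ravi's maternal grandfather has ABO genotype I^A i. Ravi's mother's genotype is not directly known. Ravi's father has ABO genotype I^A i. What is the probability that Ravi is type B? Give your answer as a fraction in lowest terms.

1/8

Ravi's mother's ABO genotype from I^B i × I^A i: 1/4 I^A I^B, 1/4 I^A i, 1/4 I^B i, 1/4 i i.
Crossing each possibility with the father I^A i and summing P(type B): 1/4·1/4 + 1/4·0 + 1/4·1/4 + 1/4·0 = 1/8.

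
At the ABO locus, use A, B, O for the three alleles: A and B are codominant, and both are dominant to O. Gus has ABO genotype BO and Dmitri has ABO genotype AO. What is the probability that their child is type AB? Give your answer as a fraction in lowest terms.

1/4

ABO cross BO × AO → offspring phenotypes: 1/4 O, 1/4 A, 1/4 B, 1/4 AB.
So P(type AB) = 1/4.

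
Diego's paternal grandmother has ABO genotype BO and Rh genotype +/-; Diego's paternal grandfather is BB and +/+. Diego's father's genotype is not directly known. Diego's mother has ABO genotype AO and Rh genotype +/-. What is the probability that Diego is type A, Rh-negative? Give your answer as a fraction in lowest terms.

Diego's father's ABO genotype from BO × BB: 1/2 BB, 1/2 BO.
Crossing each possibility with the mother AO and summing P(type A): 1/2·0 + 1/2·1/4 = 1/8.
Similarly for Rh via the father's Rh distribution: P(Rh-) = 1/8.
Independent loci: 1/8 × 1/8 = 1/64.

1/64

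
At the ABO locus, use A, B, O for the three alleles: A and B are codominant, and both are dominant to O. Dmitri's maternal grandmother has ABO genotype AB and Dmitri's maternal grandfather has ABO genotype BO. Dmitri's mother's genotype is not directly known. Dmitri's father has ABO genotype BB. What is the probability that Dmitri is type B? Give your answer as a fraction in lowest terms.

Dmitri's mother's ABO genotype from AB × BO: 1/4 AB, 1/4 AO, 1/4 BB, 1/4 BO.
Crossing each possibility with the father BB and summing P(type B): 1/4·1/2 + 1/4·1/2 + 1/4·1 + 1/4·1 = 3/4.

3/4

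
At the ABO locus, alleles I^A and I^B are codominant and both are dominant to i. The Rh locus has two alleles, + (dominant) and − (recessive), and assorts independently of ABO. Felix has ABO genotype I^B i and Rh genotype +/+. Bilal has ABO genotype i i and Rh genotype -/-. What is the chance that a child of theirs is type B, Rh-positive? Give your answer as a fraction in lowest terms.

ABO cross I^B i × i i → offspring phenotypes: 1/2 O, 1/2 B.
Rh cross +/+ × -/- → 1 Rh+.
Independent loci: P(type B, Rh-positive) = 1/2 × 1 = 1/2.

1/2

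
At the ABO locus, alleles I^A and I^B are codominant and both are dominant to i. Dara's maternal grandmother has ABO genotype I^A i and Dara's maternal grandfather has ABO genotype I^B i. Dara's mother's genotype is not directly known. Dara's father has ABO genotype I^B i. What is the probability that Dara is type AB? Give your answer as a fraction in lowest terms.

Dara's mother's ABO genotype from I^A i × I^B i: 1/4 I^A I^B, 1/4 I^A i, 1/4 I^B i, 1/4 i i.
Crossing each possibility with the father I^B i and summing P(type AB): 1/4·1/4 + 1/4·1/4 + 1/4·0 + 1/4·0 = 1/8.

1/8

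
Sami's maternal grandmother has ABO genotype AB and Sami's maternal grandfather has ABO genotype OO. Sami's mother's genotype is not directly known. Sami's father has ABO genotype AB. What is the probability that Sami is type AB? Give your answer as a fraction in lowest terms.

Sami's mother's ABO genotype from AB × OO: 1/2 AO, 1/2 BO.
Crossing each possibility with the father AB and summing P(type AB): 1/2·1/4 + 1/2·1/4 = 1/4.

1/4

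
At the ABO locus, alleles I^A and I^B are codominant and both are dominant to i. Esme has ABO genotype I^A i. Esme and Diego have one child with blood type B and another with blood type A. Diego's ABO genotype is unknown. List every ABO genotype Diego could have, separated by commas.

I^A I^B, I^B i

For each candidate genotype of Diego, check whether crossing it with I^A i can produce every observed child phenotype.
  I^A I^A → possible child types {A} ✗
  I^A I^B → possible child types {A, B, AB} ✓
  I^A i → possible child types {O, A} ✗
  I^B I^B → possible child types {B, AB} ✗
  I^B i → possible child types {O, A, B, AB} ✓
  i i → possible child types {O, A} ✗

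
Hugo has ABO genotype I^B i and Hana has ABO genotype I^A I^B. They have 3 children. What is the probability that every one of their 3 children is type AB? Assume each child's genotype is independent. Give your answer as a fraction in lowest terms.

1/64

ABO cross I^B i × I^A I^B → 1/4 A, 1/2 B, 1/4 AB.
So P(type AB) = 1/4 per child.
All 3 independent: (1/4)^3 = 1/64.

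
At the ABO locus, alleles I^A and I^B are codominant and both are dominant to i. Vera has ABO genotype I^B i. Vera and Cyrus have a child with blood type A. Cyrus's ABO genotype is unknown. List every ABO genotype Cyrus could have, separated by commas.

I^A I^A, I^A I^B, I^A i

For each candidate genotype of Cyrus, check whether crossing it with I^B i can produce every observed child phenotype.
  I^A I^A → possible child types {A, AB} ✓
  I^A I^B → possible child types {A, B, AB} ✓
  I^A i → possible child types {O, A, B, AB} ✓
  I^B I^B → possible child types {B} ✗
  I^B i → possible child types {O, B} ✗
  i i → possible child types {O, B} ✗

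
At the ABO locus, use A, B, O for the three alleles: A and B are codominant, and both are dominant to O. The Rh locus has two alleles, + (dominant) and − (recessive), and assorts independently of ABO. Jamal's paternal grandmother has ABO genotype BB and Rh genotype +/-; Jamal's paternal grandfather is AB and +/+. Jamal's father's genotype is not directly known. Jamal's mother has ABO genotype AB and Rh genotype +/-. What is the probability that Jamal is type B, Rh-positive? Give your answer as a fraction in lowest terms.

21/64

Jamal's father's ABO genotype from BB × AB: 1/2 AB, 1/2 BB.
Crossing each possibility with the mother AB and summing P(type B): 1/2·1/4 + 1/2·1/2 = 3/8.
Similarly for Rh via the father's Rh distribution: P(Rh+) = 7/8.
Independent loci: 3/8 × 7/8 = 21/64.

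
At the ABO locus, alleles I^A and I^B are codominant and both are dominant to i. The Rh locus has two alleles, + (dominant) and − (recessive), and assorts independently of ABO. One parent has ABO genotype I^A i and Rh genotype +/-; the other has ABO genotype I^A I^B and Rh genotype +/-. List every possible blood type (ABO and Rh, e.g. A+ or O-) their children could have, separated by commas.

A+, A-, B+, B-, AB+, AB-

Gametes from I^A i × I^A I^B give offspring ABO genotypes I^A I^A, I^A I^B, I^A i, I^B i, i.e. phenotypes A, B, AB.
Rh cross +/- × +/- → phenotypes Rh+, Rh-.
Combining independently: A+, A-, B+, B-, AB+, AB-.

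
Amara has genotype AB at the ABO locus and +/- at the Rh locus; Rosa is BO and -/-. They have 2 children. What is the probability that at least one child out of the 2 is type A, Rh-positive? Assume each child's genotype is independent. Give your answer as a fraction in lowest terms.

ABO cross AB × BO → 1/4 A, 1/2 B, 1/4 AB.
Rh cross +/- × -/- → 1/2 Rh+, 1/2 Rh-; so P(type A, Rh-positive) = 1/4 × 1/2 = 1/8 per child.
P(none) = (7/8)^2 = 49/64; P(at least one) = 1 − 49/64 = 15/64.

15/64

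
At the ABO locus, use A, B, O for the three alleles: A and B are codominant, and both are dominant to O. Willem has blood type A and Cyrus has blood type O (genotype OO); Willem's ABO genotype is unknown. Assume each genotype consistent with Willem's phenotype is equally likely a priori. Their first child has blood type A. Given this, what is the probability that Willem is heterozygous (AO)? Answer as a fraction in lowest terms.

1/3

Possible genotypes: Willem ∈ {AA, AO}; Cyrus ∈ {OO}.
Weight each parental genotype pair by prior × P(type-A child):
  AA × OO: posterior weight 2/3.
  AO × OO: posterior weight 1/3.
Sum the posterior weight over pairs where Willem is AO: 1/3.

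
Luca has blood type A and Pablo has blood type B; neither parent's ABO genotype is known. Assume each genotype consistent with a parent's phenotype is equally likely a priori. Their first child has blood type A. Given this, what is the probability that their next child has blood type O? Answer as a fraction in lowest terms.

Possible genotypes: Luca ∈ {AA, AO}; Pablo ∈ {BB, BO}.
Weight each parental genotype pair by prior × P(type-A child):
  AA × BO: posterior weight 2/3; P(next child type O) = 0.
  AO × BO: posterior weight 1/3; P(next child type O) = 1/4.
Weighted sum = 1/12.

1/12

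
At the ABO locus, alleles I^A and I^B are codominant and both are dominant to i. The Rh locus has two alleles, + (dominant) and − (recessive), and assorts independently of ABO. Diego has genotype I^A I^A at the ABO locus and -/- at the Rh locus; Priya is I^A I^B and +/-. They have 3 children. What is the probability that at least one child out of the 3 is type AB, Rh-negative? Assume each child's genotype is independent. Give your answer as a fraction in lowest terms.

ABO cross I^A I^A × I^A I^B → 1/2 A, 1/2 AB.
Rh cross -/- × +/- → 1/2 Rh+, 1/2 Rh-; so P(type AB, Rh-negative) = 1/2 × 1/2 = 1/4 per child.
P(none) = (3/4)^3 = 27/64; P(at least one) = 1 − 27/64 = 37/64.

37/64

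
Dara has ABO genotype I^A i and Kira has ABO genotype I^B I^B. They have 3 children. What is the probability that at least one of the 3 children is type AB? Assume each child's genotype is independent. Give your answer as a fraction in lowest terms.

ABO cross I^A i × I^B I^B → 1/2 B, 1/2 AB.
So P(type AB) = 1/2 per child.
P(none) = (1/2)^3 = 1/8; P(at least one) = 1 − 1/8 = 7/8.

7/8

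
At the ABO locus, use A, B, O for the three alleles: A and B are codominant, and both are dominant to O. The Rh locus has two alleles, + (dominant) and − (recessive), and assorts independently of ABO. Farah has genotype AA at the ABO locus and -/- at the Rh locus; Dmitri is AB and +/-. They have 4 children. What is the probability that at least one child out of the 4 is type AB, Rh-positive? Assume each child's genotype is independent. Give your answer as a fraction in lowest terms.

175/256

ABO cross AA × AB → 1/2 A, 1/2 AB.
Rh cross -/- × +/- → 1/2 Rh+, 1/2 Rh-; so P(type AB, Rh-positive) = 1/2 × 1/2 = 1/4 per child.
P(none) = (3/4)^4 = 81/256; P(at least one) = 1 − 81/256 = 175/256.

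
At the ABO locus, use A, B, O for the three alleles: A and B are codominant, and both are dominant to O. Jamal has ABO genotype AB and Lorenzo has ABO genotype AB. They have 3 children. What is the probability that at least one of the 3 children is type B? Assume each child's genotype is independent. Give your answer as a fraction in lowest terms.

37/64

ABO cross AB × AB → 1/4 A, 1/4 B, 1/2 AB.
So P(type B) = 1/4 per child.
P(none) = (3/4)^3 = 27/64; P(at least one) = 1 − 27/64 = 37/64.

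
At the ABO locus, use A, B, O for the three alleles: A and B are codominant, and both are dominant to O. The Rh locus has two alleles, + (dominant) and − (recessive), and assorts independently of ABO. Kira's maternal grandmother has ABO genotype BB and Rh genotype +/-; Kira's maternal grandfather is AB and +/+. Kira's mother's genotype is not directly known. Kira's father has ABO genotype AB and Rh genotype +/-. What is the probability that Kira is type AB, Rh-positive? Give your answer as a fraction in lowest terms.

7/16

Kira's mother's ABO genotype from BB × AB: 1/2 AB, 1/2 BB.
Crossing each possibility with the father AB and summing P(type AB): 1/2·1/2 + 1/2·1/2 = 1/2.
Similarly for Rh via the mother's Rh distribution: P(Rh+) = 7/8.
Independent loci: 1/2 × 7/8 = 7/16.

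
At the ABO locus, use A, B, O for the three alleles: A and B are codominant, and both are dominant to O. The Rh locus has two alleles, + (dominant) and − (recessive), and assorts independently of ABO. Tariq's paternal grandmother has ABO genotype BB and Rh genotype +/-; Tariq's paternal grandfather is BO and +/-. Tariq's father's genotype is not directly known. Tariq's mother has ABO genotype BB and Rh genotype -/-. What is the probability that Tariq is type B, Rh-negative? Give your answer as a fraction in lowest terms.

Tariq's father's ABO genotype from BB × BO: 1/2 BB, 1/2 BO.
Crossing each possibility with the mother BB and summing P(type B): 1/2·1 + 1/2·1 = 1.
Similarly for Rh via the father's Rh distribution: P(Rh-) = 1/2.
Independent loci: 1 × 1/2 = 1/2.

1/2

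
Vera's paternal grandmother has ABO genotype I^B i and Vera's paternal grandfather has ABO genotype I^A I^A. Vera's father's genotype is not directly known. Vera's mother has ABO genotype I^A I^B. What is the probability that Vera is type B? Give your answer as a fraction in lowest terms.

Vera's father's ABO genotype from I^B i × I^A I^A: 1/2 I^A I^B, 1/2 I^A i.
Crossing each possibility with the mother I^A I^B and summing P(type B): 1/2·1/4 + 1/2·1/4 = 1/4.

1/4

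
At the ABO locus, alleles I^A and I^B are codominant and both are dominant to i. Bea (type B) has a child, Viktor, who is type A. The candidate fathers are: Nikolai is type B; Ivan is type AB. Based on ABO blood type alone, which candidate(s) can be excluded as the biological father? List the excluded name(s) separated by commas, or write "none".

A candidate is excluded only if no genotype consistent with his phenotype could produce a type A child with a type B mother.
Nikolai (type B): no genotype consistent with that phenotype can produce a type-A child with a type-B mother.

Nikolai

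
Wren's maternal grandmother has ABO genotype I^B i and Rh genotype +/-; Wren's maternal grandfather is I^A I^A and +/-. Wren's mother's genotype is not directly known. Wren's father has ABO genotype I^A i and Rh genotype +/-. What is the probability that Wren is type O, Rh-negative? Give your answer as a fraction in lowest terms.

Wren's mother's ABO genotype from I^B i × I^A I^A: 1/2 I^A I^B, 1/2 I^A i.
Crossing each possibility with the father I^A i and summing P(type O): 1/2·0 + 1/2·1/4 = 1/8.
Similarly for Rh via the mother's Rh distribution: P(Rh-) = 1/4.
Independent loci: 1/8 × 1/4 = 1/32.

1/32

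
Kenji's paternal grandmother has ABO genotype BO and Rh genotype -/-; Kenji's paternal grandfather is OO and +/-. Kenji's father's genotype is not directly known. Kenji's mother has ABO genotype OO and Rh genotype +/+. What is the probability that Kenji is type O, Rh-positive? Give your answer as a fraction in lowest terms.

3/4

Kenji's father's ABO genotype from BO × OO: 1/2 BO, 1/2 OO.
Crossing each possibility with the mother OO and summing P(type O): 1/2·1/2 + 1/2·1 = 3/4.
Similarly for Rh via the father's Rh distribution: P(Rh+) = 1.
Independent loci: 3/4 × 1 = 3/4.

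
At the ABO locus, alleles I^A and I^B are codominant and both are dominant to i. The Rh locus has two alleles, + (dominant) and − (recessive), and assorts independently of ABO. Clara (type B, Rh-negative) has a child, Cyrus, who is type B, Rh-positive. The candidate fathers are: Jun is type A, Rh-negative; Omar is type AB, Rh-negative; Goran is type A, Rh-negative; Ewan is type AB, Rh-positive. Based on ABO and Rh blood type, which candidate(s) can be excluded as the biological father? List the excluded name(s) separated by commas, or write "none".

A candidate is excluded only if no genotype consistent with his phenotype could produce a type B, Rh-positive child with a type B, Rh-negative mother.
Jun (type A, Rh-): no genotype consistent with that phenotype can produce a type-B Rh+ child with a type-B mother.
Omar (type AB, Rh-): no genotype consistent with that phenotype can produce a type-B Rh+ child with a type-B mother.
Goran (type A, Rh-): no genotype consistent with that phenotype can produce a type-B Rh+ child with a type-B mother.

Jun, Omar, Goran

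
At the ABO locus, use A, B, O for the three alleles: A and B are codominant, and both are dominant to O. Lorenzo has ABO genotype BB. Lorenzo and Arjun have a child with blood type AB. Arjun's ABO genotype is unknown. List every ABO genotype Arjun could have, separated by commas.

For each candidate genotype of Arjun, check whether crossing it with BB can produce every observed child phenotype.
  AA → possible child types {AB} ✓
  AB → possible child types {B, AB} ✓
  AO → possible child types {B, AB} ✓
  BB → possible child types {B} ✗
  BO → possible child types {B} ✗
  OO → possible child types {B} ✗

AA, AB, AO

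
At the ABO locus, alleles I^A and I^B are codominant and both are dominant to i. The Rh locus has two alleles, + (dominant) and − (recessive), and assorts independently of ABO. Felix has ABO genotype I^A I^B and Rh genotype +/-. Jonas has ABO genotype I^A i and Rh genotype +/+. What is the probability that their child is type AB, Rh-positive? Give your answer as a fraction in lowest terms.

1/4

ABO cross I^A I^B × I^A i → offspring phenotypes: 1/2 A, 1/4 B, 1/4 AB.
Rh cross +/- × +/+ → 1 Rh+.
Independent loci: P(type AB, Rh-positive) = 1/4 × 1 = 1/4.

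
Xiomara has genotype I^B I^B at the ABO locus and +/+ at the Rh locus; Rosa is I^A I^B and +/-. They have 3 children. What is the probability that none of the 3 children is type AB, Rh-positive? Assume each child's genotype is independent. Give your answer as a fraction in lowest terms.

ABO cross I^B I^B × I^A I^B → 1/2 B, 1/2 AB.
Rh cross +/+ × +/- → 1 Rh+; so P(type AB, Rh-positive) = 1/2 × 1 = 1/2 per child.
P(not type AB, Rh-positive) = 1/2 for one child; (1/2)^3 = 1/8.

1/8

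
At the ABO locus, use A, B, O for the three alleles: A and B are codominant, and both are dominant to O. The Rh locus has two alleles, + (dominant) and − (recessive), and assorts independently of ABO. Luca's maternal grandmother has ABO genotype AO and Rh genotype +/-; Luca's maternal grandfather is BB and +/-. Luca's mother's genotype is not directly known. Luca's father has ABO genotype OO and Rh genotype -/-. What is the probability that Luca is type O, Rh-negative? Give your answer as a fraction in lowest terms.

1/8

Luca's mother's ABO genotype from AO × BB: 1/2 AB, 1/2 BO.
Crossing each possibility with the father OO and summing P(type O): 1/2·0 + 1/2·1/2 = 1/4.
Similarly for Rh via the mother's Rh distribution: P(Rh-) = 1/2.
Independent loci: 1/4 × 1/2 = 1/8.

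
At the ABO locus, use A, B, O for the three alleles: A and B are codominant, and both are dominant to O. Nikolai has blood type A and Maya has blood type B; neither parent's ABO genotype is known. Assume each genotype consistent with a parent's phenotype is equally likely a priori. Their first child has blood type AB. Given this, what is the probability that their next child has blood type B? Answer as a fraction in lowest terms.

Possible genotypes: Nikolai ∈ {AA, AO}; Maya ∈ {BB, BO}.
Weight each parental genotype pair by prior × P(type-AB child):
  AA × BB: posterior weight 4/9; P(next child type B) = 0.
  AA × BO: posterior weight 2/9; P(next child type B) = 0.
  AO × BB: posterior weight 2/9; P(next child type B) = 1/2.
  AO × BO: posterior weight 1/9; P(next child type B) = 1/4.
Weighted sum = 5/36.

5/36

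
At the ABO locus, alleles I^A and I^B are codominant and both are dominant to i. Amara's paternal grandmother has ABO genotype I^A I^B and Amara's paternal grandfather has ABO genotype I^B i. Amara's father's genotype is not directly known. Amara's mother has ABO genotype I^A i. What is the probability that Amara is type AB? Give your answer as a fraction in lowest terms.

Amara's father's ABO genotype from I^A I^B × I^B i: 1/4 I^A I^B, 1/4 I^A i, 1/4 I^B I^B, 1/4 I^B i.
Crossing each possibility with the mother I^A i and summing P(type AB): 1/4·1/4 + 1/4·0 + 1/4·1/2 + 1/4·1/4 = 1/4.

1/4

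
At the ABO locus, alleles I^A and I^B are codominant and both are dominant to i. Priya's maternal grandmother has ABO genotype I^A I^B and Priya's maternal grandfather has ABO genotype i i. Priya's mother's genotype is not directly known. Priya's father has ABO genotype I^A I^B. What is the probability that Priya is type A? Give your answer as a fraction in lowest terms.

Priya's mother's ABO genotype from I^A I^B × i i: 1/2 I^A i, 1/2 I^B i.
Crossing each possibility with the father I^A I^B and summing P(type A): 1/2·1/2 + 1/2·1/4 = 3/8.

3/8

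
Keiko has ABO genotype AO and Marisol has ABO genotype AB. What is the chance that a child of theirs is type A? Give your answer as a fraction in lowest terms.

ABO cross AO × AB → offspring phenotypes: 1/2 A, 1/4 B, 1/4 AB.
So P(type A) = 1/2.

1/2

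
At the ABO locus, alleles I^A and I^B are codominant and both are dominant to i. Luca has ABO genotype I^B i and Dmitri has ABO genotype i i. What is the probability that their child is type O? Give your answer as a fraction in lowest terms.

ABO cross I^B i × i i → offspring phenotypes: 1/2 O, 1/2 B.
So P(type O) = 1/2.

1/2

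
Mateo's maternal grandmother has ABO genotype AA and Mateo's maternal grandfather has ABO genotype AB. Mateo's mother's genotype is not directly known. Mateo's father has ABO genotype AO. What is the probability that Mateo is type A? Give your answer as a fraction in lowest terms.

Mateo's mother's ABO genotype from AA × AB: 1/2 AA, 1/2 AB.
Crossing each possibility with the father AO and summing P(type A): 1/2·1 + 1/2·1/2 = 3/4.

3/4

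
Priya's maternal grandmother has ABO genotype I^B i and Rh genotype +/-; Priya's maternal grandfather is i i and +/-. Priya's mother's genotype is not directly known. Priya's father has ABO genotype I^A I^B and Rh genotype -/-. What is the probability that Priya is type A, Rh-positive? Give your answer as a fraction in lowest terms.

3/16

Priya's mother's ABO genotype from I^B i × i i: 1/2 I^B i, 1/2 i i.
Crossing each possibility with the father I^A I^B and summing P(type A): 1/2·1/4 + 1/2·1/2 = 3/8.
Similarly for Rh via the mother's Rh distribution: P(Rh+) = 1/2.
Independent loci: 3/8 × 1/2 = 3/16.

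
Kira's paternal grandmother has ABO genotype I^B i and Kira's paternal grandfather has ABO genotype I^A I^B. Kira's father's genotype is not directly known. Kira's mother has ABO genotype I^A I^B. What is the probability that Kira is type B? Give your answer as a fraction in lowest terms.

Kira's father's ABO genotype from I^B i × I^A I^B: 1/4 I^A I^B, 1/4 I^A i, 1/4 I^B I^B, 1/4 I^B i.
Crossing each possibility with the mother I^A I^B and summing P(type B): 1/4·1/4 + 1/4·1/4 + 1/4·1/2 + 1/4·1/2 = 3/8.

3/8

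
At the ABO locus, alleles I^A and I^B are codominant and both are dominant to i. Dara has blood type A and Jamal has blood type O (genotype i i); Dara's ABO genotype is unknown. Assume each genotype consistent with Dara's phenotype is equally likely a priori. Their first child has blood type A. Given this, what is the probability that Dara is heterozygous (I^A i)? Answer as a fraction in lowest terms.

1/3

Possible genotypes: Dara ∈ {I^A I^A, I^A i}; Jamal ∈ {i i}.
Weight each parental genotype pair by prior × P(type-A child):
  I^A I^A × i i: posterior weight 2/3.
  I^A i × i i: posterior weight 1/3.
Sum the posterior weight over pairs where Dara is I^A i: 1/3.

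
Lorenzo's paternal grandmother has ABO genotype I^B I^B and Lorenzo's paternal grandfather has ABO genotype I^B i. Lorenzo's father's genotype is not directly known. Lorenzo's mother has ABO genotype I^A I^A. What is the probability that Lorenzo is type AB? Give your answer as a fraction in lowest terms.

3/4

Lorenzo's father's ABO genotype from I^B I^B × I^B i: 1/2 I^B I^B, 1/2 I^B i.
Crossing each possibility with the mother I^A I^A and summing P(type AB): 1/2·1 + 1/2·1/2 = 3/4.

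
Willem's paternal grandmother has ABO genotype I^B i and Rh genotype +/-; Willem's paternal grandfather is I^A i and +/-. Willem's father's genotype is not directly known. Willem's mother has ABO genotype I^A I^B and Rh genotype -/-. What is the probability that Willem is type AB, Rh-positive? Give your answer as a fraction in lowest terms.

Willem's father's ABO genotype from I^B i × I^A i: 1/4 I^A I^B, 1/4 I^A i, 1/4 I^B i, 1/4 i i.
Crossing each possibility with the mother I^A I^B and summing P(type AB): 1/4·1/2 + 1/4·1/4 + 1/4·1/4 + 1/4·0 = 1/4.
Similarly for Rh via the father's Rh distribution: P(Rh+) = 1/2.
Independent loci: 1/4 × 1/2 = 1/8.

1/8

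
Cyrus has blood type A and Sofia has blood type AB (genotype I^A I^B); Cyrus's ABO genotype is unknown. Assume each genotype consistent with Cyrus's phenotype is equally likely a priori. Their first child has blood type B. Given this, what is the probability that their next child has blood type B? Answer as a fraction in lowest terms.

Possible genotypes: Cyrus ∈ {I^A I^A, I^A i}; Sofia ∈ {I^A I^B}.
Weight each parental genotype pair by prior × P(type-B child):
  I^A i × I^A I^B: posterior weight 1; P(next child type B) = 1/4.
Weighted sum = 1/4.

1/4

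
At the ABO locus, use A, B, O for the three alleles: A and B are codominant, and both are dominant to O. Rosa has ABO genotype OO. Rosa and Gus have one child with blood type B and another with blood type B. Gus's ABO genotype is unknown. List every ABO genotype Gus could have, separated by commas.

For each candidate genotype of Gus, check whether crossing it with OO can produce every observed child phenotype.
  AA → possible child types {A} ✗
  AB → possible child types {A, B} ✓
  AO → possible child types {O, A} ✗
  BB → possible child types {B} ✓
  BO → possible child types {O, B} ✓
  OO → possible child types {O} ✗

AB, BB, BO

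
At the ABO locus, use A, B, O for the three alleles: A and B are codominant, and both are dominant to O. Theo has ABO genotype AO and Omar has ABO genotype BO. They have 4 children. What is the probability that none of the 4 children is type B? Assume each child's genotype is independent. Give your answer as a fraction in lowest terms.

81/256

ABO cross AO × BO → 1/4 O, 1/4 A, 1/4 B, 1/4 AB.
So P(type B) = 1/4 per child.
P(not type B) = 3/4 for one child; (3/4)^4 = 81/256.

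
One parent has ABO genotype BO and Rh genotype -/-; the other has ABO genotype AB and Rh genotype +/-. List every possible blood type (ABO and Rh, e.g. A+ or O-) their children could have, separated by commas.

Gametes from BO × AB give offspring ABO genotypes AB, AO, BB, BO, i.e. phenotypes A, B, AB.
Rh cross -/- × +/- → phenotypes Rh+, Rh-.
Combining independently: A+, A-, B+, B-, AB+, AB-.

A+, A-, B+, B-, AB+, AB-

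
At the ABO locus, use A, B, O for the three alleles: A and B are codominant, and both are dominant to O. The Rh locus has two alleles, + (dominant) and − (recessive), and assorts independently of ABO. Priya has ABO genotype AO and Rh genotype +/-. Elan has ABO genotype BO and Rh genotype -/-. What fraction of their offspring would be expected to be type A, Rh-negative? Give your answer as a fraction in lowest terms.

ABO cross AO × BO → offspring phenotypes: 1/4 O, 1/4 A, 1/4 B, 1/4 AB.
Rh cross +/- × -/- → 1/2 Rh+, 1/2 Rh-.
Independent loci: P(type A, Rh-negative) = 1/4 × 1/2 = 1/8.

1/8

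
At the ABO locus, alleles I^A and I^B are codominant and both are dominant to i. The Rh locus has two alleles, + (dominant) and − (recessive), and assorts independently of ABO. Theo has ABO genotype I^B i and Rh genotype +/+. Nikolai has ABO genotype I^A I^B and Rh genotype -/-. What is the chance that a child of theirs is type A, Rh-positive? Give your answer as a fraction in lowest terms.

ABO cross I^B i × I^A I^B → offspring phenotypes: 1/4 A, 1/2 B, 1/4 AB.
Rh cross +/+ × -/- → 1 Rh+.
Independent loci: P(type A, Rh-positive) = 1/4 × 1 = 1/4.

1/4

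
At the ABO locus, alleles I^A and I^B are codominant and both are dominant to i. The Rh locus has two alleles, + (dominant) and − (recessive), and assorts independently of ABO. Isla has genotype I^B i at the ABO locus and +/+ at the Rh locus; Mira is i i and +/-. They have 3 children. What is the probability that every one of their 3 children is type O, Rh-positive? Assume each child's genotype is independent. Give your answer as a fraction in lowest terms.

ABO cross I^B i × i i → 1/2 O, 1/2 B.
Rh cross +/+ × +/- → 1 Rh+; so P(type O, Rh-positive) = 1/2 × 1 = 1/2 per child.
All 3 independent: (1/2)^3 = 1/8.

1/8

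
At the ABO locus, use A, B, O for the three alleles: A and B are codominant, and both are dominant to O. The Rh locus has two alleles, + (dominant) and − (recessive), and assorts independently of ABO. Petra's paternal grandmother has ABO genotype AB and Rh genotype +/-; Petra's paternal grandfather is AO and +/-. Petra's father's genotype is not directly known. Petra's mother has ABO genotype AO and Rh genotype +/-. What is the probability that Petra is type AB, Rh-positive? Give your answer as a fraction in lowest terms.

Petra's father's ABO genotype from AB × AO: 1/4 AA, 1/4 AB, 1/4 AO, 1/4 BO.
Crossing each possibility with the mother AO and summing P(type AB): 1/4·0 + 1/4·1/4 + 1/4·0 + 1/4·1/4 = 1/8.
Similarly for Rh via the father's Rh distribution: P(Rh+) = 3/4.
Independent loci: 1/8 × 3/4 = 3/32.

3/32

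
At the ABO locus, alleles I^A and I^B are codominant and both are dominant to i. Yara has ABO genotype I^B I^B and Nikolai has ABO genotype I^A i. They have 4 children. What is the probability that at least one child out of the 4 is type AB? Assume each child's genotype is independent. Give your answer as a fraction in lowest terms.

ABO cross I^B I^B × I^A i → 1/2 B, 1/2 AB.
So P(type AB) = 1/2 per child.
P(none) = (1/2)^4 = 1/16; P(at least one) = 1 − 1/16 = 15/16.

15/16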